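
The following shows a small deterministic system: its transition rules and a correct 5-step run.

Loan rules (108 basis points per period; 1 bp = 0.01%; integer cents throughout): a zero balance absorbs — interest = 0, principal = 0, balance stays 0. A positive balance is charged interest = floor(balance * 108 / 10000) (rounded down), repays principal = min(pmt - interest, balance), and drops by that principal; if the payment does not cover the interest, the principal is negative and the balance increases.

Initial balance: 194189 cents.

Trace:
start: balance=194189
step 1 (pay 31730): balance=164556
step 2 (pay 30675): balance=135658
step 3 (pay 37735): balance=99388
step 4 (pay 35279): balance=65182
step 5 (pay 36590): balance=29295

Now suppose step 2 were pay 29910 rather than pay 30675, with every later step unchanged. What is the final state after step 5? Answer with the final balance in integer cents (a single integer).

(re-executing from step 2 with the substitution; state before step 2: balance=164556)
step 2 (pay 29910): balance=136423
step 3 (pay 37735): balance=100161
step 4 (pay 35279): balance=65963
step 5 (pay 36590): balance=30085

30085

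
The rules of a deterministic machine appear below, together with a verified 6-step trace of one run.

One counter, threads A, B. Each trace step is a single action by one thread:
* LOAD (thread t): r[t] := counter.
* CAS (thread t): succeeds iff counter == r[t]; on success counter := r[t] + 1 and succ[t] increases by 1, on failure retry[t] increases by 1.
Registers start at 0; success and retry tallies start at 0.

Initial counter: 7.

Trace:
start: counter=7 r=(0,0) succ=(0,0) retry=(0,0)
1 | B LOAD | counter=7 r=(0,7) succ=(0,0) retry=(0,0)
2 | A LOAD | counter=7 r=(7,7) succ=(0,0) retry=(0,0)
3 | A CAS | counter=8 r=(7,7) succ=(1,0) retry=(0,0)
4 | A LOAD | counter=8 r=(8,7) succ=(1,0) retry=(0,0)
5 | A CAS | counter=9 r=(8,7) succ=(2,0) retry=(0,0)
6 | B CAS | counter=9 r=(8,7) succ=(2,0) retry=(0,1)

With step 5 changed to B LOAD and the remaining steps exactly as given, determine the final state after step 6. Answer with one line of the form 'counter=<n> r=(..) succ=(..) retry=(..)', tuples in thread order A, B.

counter=9 r=(8,8) succ=(1,1) retry=(0,0)

(re-executing from step 5 with the substitution; state before step 5: counter=8 r=(8,7) succ=(1,0) retry=(0,0))
5 | B LOAD | counter=8 r=(8,8) succ=(1,0) retry=(0,0)
6 | B CAS | counter=9 r=(8,8) succ=(1,1) retry=(0,0)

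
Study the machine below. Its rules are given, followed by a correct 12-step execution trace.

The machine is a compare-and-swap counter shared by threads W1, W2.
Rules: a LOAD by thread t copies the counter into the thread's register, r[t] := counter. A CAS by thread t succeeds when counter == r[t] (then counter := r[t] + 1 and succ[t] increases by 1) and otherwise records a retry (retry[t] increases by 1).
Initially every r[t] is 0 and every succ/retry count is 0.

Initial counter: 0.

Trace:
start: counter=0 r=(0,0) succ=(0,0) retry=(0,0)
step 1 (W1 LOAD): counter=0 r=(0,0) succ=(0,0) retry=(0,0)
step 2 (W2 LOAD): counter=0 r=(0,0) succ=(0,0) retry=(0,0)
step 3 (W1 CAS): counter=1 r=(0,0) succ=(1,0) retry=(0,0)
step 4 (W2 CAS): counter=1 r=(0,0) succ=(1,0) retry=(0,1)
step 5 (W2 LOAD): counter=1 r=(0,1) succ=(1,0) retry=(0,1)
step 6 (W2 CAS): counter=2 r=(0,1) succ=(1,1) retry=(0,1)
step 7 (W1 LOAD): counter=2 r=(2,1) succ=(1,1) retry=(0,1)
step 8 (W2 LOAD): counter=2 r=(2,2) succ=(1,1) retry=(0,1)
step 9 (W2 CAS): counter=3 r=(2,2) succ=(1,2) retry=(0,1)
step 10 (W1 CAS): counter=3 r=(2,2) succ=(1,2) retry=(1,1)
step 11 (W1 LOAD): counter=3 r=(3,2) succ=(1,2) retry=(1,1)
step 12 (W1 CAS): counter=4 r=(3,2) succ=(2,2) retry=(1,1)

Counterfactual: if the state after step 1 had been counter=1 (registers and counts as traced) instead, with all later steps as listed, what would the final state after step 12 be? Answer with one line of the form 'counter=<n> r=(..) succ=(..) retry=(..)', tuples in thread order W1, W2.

state after step 1 := counter=1 r=(0,0) succ=(0,0) retry=(0,0)
step 2 (W2 LOAD): counter=1 r=(0,1) succ=(0,0) retry=(0,0)
step 3 (W1 CAS): counter=1 r=(0,1) succ=(0,0) retry=(1,0)
step 4 (W2 CAS): counter=2 r=(0,1) succ=(0,1) retry=(1,0)
step 5 (W2 LOAD): counter=2 r=(0,2) succ=(0,1) retry=(1,0)
step 6 (W2 CAS): counter=3 r=(0,2) succ=(0,2) retry=(1,0)
step 7 (W1 LOAD): counter=3 r=(3,2) succ=(0,2) retry=(1,0)
step 8 (W2 LOAD): counter=3 r=(3,3) succ=(0,2) retry=(1,0)
step 9 (W2 CAS): counter=4 r=(3,3) succ=(0,3) retry=(1,0)
step 10 (W1 CAS): counter=4 r=(3,3) succ=(0,3) retry=(2,0)
step 11 (W1 LOAD): counter=4 r=(4,3) succ=(0,3) retry=(2,0)
step 12 (W1 CAS): counter=5 r=(4,3) succ=(1,3) retry=(2,0)

counter=5 r=(4,3) succ=(1,3) retry=(2,0)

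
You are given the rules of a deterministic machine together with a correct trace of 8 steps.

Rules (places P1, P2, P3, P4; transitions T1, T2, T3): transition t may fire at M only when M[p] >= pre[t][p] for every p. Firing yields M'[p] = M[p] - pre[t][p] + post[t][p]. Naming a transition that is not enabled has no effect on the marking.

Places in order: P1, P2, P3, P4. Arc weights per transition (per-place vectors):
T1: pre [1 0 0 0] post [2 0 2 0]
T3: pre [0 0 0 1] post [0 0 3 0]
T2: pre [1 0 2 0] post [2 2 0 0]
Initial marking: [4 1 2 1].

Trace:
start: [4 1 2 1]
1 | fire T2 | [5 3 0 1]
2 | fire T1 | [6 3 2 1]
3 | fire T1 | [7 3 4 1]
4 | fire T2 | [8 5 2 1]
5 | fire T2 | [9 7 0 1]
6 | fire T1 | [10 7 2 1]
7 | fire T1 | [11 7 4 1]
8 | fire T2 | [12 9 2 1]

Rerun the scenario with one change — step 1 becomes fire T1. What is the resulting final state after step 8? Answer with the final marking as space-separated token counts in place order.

12 7 6 1

(re-executing from step 1 with the substitution; state before step 1: [4 1 2 1])
1 | fire T1 | [5 1 4 1]
2 | fire T1 | [6 1 6 1]
3 | fire T1 | [7 1 8 1]
4 | fire T2 | [8 3 6 1]
5 | fire T2 | [9 5 4 1]
6 | fire T1 | [10 5 6 1]
7 | fire T1 | [11 5 8 1]
8 | fire T2 | [12 7 6 1]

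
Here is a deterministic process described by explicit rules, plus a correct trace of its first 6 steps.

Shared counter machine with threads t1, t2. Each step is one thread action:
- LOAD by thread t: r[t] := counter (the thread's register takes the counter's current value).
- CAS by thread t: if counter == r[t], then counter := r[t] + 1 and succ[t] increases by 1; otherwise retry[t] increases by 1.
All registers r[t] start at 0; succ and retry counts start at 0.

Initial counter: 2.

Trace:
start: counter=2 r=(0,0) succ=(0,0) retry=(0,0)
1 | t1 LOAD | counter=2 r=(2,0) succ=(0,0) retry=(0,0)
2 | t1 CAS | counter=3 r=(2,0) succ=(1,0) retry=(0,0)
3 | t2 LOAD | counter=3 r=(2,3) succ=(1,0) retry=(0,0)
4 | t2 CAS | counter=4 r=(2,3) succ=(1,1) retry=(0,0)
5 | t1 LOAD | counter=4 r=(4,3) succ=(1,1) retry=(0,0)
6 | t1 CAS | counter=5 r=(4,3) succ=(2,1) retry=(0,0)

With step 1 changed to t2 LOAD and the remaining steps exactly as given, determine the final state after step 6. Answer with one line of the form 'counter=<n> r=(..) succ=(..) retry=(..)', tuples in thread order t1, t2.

counter=4 r=(3,2) succ=(1,1) retry=(1,0)

(re-executing from step 1 with the substitution; state before step 1: counter=2 r=(0,0) succ=(0,0) retry=(0,0))
1 | t2 LOAD | counter=2 r=(0,2) succ=(0,0) retry=(0,0)
2 | t1 CAS | counter=2 r=(0,2) succ=(0,0) retry=(1,0)
3 | t2 LOAD | counter=2 r=(0,2) succ=(0,0) retry=(1,0)
4 | t2 CAS | counter=3 r=(0,2) succ=(0,1) retry=(1,0)
5 | t1 LOAD | counter=3 r=(3,2) succ=(0,1) retry=(1,0)
6 | t1 CAS | counter=4 r=(3,2) succ=(1,1) retry=(1,0)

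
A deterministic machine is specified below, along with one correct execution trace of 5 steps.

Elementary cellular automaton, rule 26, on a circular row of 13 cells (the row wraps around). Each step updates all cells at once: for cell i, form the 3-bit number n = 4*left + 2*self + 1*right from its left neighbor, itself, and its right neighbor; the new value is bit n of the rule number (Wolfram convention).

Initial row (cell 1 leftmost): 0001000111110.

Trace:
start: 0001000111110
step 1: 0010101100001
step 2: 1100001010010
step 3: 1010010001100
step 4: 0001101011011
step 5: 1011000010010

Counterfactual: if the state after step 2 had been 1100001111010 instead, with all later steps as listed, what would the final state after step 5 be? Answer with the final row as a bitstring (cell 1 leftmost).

1011000010010

state after step 2 := 1100001111010
step 3: 1010011000000
step 4: 0001110100001
step 5: 1011000010010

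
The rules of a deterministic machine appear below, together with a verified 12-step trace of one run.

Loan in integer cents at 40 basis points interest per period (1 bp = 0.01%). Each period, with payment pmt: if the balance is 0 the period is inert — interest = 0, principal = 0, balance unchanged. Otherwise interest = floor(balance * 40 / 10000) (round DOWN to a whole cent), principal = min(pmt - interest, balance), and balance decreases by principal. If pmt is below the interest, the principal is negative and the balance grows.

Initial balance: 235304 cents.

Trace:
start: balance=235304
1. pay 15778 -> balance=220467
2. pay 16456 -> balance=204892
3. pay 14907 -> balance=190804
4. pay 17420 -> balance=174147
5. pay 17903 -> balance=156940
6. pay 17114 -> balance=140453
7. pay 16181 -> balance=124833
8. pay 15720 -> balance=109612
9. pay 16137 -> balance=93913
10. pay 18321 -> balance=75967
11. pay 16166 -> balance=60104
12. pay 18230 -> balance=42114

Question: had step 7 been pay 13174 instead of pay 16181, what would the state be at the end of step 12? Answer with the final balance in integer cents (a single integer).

45182

(re-executing from step 7 with the substitution; state before step 7: balance=140453)
7. pay 13174 -> balance=127840
8. pay 15720 -> balance=112631
9. pay 16137 -> balance=96944
10. pay 18321 -> balance=79010
11. pay 16166 -> balance=63160
12. pay 18230 -> balance=45182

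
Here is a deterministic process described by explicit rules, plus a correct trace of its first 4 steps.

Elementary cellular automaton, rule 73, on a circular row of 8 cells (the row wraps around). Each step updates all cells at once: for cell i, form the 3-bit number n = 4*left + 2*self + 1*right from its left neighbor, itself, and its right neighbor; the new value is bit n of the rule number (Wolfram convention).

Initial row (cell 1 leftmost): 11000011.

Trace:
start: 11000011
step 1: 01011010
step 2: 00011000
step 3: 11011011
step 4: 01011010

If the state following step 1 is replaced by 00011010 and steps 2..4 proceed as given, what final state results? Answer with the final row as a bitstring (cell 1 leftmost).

state after step 1 := 00011010
step 2: 11011000
step 3: 11011010
step 4: 11011000

11011000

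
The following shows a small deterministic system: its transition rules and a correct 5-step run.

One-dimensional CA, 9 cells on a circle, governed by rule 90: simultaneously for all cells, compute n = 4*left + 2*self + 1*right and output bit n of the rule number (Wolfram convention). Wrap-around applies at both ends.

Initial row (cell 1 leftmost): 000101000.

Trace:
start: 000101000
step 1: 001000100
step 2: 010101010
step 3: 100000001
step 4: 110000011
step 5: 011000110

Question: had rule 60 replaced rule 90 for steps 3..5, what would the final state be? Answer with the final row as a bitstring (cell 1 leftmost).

101000000

(re-executing steps 3..5 under rule 60; state before step 3: 010101010)
step 3: 011111111
step 4: 110000000
step 5: 101000000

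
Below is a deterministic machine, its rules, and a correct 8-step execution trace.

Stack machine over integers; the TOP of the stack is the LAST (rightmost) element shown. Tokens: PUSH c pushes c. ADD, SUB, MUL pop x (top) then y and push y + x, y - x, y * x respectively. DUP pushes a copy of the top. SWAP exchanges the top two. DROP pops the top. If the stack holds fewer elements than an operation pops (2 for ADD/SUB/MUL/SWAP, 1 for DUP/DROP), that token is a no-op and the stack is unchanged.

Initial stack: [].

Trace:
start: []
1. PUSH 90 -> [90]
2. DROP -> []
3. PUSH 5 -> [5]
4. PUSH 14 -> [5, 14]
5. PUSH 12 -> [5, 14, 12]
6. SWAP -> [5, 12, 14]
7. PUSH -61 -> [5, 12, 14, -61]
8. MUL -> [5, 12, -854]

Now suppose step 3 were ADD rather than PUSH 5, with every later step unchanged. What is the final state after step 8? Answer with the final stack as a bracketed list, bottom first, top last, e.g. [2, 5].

[12, -854]

(re-executing from step 3 with the substitution; state before step 3: [])
3. ADD -> []
4. PUSH 14 -> [14]
5. PUSH 12 -> [14, 12]
6. SWAP -> [12, 14]
7. PUSH -61 -> [12, 14, -61]
8. MUL -> [12, -854]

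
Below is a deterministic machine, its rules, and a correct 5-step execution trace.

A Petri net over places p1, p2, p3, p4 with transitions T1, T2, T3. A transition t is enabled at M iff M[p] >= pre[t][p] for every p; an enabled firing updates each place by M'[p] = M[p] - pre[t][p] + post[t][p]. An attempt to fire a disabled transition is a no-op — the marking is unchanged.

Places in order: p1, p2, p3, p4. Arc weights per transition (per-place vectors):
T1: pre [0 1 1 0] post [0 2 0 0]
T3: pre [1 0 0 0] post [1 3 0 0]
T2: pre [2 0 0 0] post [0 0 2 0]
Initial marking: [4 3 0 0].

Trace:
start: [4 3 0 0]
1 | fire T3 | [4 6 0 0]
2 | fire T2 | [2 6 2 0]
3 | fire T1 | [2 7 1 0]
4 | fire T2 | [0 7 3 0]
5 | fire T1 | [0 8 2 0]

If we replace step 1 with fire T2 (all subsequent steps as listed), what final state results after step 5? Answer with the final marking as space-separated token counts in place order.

0 5 2 0

(re-executing from step 1 with the substitution; state before step 1: [4 3 0 0])
1 | fire T2 | [2 3 2 0]
2 | fire T2 | [0 3 4 0]
3 | fire T1 | [0 4 3 0]
4 | fire T2 | [0 4 3 0]
5 | fire T1 | [0 5 2 0]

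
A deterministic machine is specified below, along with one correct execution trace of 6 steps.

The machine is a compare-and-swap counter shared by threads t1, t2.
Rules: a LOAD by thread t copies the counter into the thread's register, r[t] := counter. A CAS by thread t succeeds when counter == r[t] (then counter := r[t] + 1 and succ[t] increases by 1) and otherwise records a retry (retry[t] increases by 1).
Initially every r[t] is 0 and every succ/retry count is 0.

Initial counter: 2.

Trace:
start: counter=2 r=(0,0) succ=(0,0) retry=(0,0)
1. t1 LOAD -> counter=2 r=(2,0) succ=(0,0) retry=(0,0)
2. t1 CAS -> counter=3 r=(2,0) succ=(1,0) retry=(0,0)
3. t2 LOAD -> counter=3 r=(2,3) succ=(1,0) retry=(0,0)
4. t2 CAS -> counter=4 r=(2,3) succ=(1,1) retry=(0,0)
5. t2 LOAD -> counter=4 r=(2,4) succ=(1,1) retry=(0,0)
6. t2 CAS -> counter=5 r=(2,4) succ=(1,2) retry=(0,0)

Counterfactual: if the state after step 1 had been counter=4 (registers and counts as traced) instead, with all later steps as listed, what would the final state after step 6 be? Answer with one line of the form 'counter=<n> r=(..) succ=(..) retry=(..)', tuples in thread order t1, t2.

counter=6 r=(2,5) succ=(0,2) retry=(1,0)

state after step 1 := counter=4 r=(2,0) succ=(0,0) retry=(0,0)
2. t1 CAS -> counter=4 r=(2,0) succ=(0,0) retry=(1,0)
3. t2 LOAD -> counter=4 r=(2,4) succ=(0,0) retry=(1,0)
4. t2 CAS -> counter=5 r=(2,4) succ=(0,1) retry=(1,0)
5. t2 LOAD -> counter=5 r=(2,5) succ=(0,1) retry=(1,0)
6. t2 CAS -> counter=6 r=(2,5) succ=(0,2) retry=(1,0)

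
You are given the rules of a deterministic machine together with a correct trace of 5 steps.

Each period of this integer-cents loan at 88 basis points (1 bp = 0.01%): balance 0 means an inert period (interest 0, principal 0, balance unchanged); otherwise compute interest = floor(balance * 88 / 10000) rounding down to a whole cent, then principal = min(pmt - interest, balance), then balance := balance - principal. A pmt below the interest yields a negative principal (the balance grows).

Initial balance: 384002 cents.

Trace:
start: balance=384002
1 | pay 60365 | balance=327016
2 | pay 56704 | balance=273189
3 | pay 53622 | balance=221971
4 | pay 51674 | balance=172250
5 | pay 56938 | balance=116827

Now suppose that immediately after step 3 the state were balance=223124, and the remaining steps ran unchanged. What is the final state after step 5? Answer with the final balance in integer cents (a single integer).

state after step 3 := balance=223124
4 | pay 51674 | balance=173413
5 | pay 56938 | balance=118001

118001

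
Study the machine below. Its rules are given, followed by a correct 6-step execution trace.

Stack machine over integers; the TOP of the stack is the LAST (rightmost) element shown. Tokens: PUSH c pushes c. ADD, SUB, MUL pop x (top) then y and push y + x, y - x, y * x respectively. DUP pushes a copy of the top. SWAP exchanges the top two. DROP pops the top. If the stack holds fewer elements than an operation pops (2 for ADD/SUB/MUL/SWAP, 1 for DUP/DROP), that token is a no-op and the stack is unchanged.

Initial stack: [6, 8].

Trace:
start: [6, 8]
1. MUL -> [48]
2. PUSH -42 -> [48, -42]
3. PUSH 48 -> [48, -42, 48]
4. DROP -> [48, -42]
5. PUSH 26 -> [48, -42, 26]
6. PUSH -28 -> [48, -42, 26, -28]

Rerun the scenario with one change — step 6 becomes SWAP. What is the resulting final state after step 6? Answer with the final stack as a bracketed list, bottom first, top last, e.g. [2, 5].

(re-executing from step 6 with the substitution; state before step 6: [48, -42, 26])
6. SWAP -> [48, 26, -42]

[48, 26, -42]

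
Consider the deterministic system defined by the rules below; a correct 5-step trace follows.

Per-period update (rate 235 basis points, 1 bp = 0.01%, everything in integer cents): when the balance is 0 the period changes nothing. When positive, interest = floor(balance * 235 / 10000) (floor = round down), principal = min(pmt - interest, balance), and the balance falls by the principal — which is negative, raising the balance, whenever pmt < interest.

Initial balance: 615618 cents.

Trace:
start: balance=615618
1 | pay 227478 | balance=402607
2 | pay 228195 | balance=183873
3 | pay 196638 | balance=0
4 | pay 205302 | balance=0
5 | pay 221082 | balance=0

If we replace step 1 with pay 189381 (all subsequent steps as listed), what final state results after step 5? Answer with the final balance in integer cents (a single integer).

0

(re-executing from step 1 with the substitution; state before step 1: balance=615618)
1 | pay 189381 | balance=440704
2 | pay 228195 | balance=222865
3 | pay 196638 | balance=31464
4 | pay 205302 | balance=0
5 | pay 221082 | balance=0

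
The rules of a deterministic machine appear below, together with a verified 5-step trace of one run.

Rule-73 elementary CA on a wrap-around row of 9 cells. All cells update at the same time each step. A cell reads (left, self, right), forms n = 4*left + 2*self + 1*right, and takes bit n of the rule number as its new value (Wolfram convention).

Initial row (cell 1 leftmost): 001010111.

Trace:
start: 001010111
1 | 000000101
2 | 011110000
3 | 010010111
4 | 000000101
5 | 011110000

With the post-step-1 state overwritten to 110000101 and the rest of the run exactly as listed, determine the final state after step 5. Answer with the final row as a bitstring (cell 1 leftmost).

state after step 1 := 110000101
2 | 010110001
3 | 000110100
4 | 110110001
5 | 010110101

010110101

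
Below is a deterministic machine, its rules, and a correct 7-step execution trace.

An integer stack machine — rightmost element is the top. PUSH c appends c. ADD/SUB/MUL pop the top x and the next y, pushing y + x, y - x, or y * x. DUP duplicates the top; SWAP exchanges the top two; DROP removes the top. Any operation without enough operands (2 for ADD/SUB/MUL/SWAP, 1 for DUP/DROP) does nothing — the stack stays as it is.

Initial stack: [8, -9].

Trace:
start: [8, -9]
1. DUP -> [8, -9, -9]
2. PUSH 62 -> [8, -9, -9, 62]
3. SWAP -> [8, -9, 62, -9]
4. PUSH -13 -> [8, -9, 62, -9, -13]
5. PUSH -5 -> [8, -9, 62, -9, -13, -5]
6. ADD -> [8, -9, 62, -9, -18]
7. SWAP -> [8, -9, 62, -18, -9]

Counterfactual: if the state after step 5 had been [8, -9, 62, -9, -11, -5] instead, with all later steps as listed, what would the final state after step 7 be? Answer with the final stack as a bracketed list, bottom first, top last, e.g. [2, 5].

[8, -9, 62, -16, -9]

state after step 5 := [8, -9, 62, -9, -11, -5]
6. ADD -> [8, -9, 62, -9, -16]
7. SWAP -> [8, -9, 62, -16, -9]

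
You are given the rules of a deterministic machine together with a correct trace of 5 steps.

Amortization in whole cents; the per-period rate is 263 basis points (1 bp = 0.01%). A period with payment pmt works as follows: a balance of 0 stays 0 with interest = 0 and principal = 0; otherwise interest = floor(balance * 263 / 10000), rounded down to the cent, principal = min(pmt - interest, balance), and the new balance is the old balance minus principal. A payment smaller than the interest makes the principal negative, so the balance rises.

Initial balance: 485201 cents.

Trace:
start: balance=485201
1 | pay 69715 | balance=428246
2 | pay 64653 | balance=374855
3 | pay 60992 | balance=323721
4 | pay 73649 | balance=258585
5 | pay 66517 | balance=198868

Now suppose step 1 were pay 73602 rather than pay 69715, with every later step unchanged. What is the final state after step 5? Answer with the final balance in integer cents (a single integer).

(re-executing from step 1 with the substitution; state before step 1: balance=485201)
1 | pay 73602 | balance=424359
2 | pay 64653 | balance=370866
3 | pay 60992 | balance=319627
4 | pay 73649 | balance=254384
5 | pay 66517 | balance=194557

194557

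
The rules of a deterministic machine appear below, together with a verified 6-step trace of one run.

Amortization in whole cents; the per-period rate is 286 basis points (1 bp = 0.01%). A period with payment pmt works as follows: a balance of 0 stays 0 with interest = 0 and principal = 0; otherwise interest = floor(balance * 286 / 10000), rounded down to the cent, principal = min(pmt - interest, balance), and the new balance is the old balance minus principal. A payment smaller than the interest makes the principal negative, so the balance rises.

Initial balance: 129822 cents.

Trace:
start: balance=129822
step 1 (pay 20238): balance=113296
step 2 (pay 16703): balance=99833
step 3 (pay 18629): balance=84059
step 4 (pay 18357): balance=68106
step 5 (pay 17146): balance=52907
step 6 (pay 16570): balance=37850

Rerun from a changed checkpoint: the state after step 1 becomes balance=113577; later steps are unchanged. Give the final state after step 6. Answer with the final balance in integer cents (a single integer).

state after step 1 := balance=113577
step 2 (pay 16703): balance=100122
step 3 (pay 18629): balance=84356
step 4 (pay 18357): balance=68411
step 5 (pay 17146): balance=53221
step 6 (pay 16570): balance=38173

38173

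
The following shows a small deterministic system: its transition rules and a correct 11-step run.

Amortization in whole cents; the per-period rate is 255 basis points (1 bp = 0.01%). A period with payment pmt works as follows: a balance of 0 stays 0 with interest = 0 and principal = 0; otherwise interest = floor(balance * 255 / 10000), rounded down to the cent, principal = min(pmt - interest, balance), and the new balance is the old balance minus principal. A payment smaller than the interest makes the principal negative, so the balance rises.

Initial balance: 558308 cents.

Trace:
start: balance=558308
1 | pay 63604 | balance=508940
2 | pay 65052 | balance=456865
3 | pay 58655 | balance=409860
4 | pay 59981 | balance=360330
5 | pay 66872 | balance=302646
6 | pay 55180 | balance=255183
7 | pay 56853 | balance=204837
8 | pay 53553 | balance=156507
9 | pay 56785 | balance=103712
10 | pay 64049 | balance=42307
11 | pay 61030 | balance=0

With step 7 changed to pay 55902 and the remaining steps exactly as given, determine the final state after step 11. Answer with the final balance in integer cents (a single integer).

(re-executing from step 7 with the substitution; state before step 7: balance=255183)
7 | pay 55902 | balance=205788
8 | pay 53553 | balance=157482
9 | pay 56785 | balance=104712
10 | pay 64049 | balance=43333
11 | pay 61030 | balance=0

0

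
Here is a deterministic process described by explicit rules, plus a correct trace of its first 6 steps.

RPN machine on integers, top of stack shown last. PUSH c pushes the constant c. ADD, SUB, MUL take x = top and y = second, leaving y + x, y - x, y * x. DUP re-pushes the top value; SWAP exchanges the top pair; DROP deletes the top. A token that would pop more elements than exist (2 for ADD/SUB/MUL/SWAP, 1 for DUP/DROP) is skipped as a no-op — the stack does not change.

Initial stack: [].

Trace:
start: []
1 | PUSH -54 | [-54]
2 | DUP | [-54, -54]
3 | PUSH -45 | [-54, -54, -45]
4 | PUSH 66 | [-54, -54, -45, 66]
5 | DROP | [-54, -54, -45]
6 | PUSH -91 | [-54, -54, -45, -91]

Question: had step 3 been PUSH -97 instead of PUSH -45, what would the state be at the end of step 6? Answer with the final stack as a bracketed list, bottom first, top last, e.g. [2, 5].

[-54, -54, -97, -91]

(re-executing from step 3 with the substitution; state before step 3: [-54, -54])
3 | PUSH -97 | [-54, -54, -97]
4 | PUSH 66 | [-54, -54, -97, 66]
5 | DROP | [-54, -54, -97]
6 | PUSH -91 | [-54, -54, -97, -91]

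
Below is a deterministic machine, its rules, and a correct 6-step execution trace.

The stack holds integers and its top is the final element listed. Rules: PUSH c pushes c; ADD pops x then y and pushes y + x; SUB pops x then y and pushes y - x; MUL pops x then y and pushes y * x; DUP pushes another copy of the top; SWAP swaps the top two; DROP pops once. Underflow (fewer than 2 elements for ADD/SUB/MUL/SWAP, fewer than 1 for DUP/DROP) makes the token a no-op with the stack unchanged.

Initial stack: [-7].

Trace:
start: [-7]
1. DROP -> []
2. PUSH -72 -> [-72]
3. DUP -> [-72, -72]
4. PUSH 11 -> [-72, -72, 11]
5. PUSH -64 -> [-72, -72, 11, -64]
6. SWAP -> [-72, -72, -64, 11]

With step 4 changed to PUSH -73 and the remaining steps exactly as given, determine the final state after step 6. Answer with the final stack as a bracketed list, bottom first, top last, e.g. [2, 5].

[-72, -72, -64, -73]

(re-executing from step 4 with the substitution; state before step 4: [-72, -72])
4. PUSH -73 -> [-72, -72, -73]
5. PUSH -64 -> [-72, -72, -73, -64]
6. SWAP -> [-72, -72, -64, -73]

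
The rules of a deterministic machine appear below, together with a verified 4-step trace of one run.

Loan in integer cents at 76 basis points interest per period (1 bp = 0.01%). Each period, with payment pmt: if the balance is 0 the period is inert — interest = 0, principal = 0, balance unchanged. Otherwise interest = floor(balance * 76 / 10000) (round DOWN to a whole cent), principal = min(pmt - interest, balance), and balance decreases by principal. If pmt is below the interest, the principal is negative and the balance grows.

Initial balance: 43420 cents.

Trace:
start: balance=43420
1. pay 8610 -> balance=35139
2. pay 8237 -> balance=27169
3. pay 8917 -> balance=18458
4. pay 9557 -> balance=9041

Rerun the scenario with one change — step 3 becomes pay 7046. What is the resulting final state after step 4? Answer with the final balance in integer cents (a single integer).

10926

(re-executing from step 3 with the substitution; state before step 3: balance=27169)
3. pay 7046 -> balance=20329
4. pay 9557 -> balance=10926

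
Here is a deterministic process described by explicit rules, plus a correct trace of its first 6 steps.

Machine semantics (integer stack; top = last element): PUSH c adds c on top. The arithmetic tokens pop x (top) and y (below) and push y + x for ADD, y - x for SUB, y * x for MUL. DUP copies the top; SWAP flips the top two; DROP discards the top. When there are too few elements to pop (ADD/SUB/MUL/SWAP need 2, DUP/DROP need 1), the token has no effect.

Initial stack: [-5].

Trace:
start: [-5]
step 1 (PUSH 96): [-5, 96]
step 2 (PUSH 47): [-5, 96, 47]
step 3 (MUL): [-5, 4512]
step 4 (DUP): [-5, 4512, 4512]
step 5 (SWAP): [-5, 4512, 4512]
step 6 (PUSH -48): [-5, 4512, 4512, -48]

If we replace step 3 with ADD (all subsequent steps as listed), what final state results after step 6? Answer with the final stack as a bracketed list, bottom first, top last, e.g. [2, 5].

[-5, 143, 143, -48]

(re-executing from step 3 with the substitution; state before step 3: [-5, 96, 47])
step 3 (ADD): [-5, 143]
step 4 (DUP): [-5, 143, 143]
step 5 (SWAP): [-5, 143, 143]
step 6 (PUSH -48): [-5, 143, 143, -48]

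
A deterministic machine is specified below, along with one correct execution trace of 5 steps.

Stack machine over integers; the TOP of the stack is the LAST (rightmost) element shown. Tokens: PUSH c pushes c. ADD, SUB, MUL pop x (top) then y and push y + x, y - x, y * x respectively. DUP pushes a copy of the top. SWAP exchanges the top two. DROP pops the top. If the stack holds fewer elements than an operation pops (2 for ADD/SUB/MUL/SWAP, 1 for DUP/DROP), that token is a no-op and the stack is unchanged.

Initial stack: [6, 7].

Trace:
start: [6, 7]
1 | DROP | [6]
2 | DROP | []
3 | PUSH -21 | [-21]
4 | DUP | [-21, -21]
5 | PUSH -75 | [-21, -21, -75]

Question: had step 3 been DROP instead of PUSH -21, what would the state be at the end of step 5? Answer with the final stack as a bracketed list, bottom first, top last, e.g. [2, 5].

(re-executing from step 3 with the substitution; state before step 3: [])
3 | DROP | []
4 | DUP | []
5 | PUSH -75 | [-75]

[-75]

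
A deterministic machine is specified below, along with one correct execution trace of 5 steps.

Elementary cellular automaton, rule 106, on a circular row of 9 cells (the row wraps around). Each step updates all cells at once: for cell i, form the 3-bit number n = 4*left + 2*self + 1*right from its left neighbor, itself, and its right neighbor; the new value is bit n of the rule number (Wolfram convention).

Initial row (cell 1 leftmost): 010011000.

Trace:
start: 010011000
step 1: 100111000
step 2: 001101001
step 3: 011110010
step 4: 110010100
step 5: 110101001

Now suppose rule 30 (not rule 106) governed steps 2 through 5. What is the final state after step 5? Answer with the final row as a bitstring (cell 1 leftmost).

(re-executing steps 2..5 under rule 30; state before step 2: 100111000)
step 2: 111100101
step 3: 000011101
step 4: 100110001
step 5: 011101011

011101011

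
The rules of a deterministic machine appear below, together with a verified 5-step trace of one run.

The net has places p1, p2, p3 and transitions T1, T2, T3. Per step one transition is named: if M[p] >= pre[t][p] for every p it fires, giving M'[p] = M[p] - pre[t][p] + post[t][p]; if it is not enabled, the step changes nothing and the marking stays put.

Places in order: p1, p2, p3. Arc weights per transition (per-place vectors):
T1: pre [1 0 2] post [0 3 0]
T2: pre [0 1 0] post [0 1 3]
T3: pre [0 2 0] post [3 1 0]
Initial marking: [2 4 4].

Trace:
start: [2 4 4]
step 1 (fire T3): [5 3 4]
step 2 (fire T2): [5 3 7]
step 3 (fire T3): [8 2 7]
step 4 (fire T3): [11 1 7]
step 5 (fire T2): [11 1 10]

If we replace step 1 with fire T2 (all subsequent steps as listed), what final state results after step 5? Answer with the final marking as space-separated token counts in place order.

8 2 13

(re-executing from step 1 with the substitution; state before step 1: [2 4 4])
step 1 (fire T2): [2 4 7]
step 2 (fire T2): [2 4 10]
step 3 (fire T3): [5 3 10]
step 4 (fire T3): [8 2 10]
step 5 (fire T2): [8 2 13]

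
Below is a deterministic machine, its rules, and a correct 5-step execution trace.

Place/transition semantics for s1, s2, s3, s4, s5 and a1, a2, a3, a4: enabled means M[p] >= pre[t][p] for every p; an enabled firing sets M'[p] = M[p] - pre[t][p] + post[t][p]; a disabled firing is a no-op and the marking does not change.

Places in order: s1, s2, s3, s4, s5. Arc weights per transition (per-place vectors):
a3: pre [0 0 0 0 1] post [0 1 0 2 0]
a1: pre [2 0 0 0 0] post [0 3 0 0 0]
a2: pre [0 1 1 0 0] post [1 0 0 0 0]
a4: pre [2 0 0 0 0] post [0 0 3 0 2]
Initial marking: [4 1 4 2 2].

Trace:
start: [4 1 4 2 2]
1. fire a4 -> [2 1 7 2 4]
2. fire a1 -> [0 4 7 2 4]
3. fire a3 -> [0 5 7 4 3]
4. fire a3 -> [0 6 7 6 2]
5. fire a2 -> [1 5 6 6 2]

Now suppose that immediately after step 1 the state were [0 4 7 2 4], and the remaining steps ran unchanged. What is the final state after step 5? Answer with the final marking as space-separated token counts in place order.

1 5 6 6 2

state after step 1 := [0 4 7 2 4]
2. fire a1 -> [0 4 7 2 4]
3. fire a3 -> [0 5 7 4 3]
4. fire a3 -> [0 6 7 6 2]
5. fire a2 -> [1 5 6 6 2]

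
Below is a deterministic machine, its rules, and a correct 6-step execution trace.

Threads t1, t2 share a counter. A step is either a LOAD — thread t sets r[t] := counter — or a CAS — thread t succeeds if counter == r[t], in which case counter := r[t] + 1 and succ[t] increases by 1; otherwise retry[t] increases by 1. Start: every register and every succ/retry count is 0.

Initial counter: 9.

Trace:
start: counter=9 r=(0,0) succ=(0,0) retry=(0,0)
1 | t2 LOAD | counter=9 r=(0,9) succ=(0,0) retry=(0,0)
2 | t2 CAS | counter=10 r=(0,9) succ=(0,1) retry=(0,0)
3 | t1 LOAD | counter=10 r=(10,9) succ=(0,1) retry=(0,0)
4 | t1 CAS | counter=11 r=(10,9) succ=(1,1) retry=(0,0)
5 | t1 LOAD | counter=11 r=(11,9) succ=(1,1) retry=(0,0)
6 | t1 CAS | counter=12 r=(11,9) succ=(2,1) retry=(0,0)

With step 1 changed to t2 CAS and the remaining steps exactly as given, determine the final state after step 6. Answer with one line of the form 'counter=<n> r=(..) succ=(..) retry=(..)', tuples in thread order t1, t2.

counter=11 r=(10,0) succ=(2,0) retry=(0,2)

(re-executing from step 1 with the substitution; state before step 1: counter=9 r=(0,0) succ=(0,0) retry=(0,0))
1 | t2 CAS | counter=9 r=(0,0) succ=(0,0) retry=(0,1)
2 | t2 CAS | counter=9 r=(0,0) succ=(0,0) retry=(0,2)
3 | t1 LOAD | counter=9 r=(9,0) succ=(0,0) retry=(0,2)
4 | t1 CAS | counter=10 r=(9,0) succ=(1,0) retry=(0,2)
5 | t1 LOAD | counter=10 r=(10,0) succ=(1,0) retry=(0,2)
6 | t1 CAS | counter=11 r=(10,0) succ=(2,0) retry=(0,2)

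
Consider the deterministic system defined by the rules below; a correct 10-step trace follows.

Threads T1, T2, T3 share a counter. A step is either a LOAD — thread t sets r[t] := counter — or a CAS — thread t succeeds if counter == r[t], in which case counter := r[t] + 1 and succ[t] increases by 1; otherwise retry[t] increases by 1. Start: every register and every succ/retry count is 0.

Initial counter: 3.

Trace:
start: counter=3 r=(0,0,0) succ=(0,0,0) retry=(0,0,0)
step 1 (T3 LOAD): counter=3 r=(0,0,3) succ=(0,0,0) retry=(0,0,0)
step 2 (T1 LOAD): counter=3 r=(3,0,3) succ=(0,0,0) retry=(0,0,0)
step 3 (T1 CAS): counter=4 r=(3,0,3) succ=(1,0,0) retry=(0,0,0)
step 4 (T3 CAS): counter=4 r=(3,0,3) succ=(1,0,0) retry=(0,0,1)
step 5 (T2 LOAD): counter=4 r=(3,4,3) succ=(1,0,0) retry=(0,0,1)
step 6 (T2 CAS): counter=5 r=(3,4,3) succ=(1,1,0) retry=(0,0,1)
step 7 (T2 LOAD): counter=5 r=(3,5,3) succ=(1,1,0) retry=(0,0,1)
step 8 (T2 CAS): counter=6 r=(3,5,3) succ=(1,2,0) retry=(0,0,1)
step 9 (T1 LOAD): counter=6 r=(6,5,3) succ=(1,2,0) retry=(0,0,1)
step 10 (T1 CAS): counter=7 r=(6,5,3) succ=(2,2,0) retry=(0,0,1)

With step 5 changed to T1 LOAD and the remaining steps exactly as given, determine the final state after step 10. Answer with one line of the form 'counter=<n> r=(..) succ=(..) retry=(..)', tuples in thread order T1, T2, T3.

counter=6 r=(5,4,3) succ=(2,1,0) retry=(0,1,1)

(re-executing from step 5 with the substitution; state before step 5: counter=4 r=(3,0,3) succ=(1,0,0) retry=(0,0,1))
step 5 (T1 LOAD): counter=4 r=(4,0,3) succ=(1,0,0) retry=(0,0,1)
step 6 (T2 CAS): counter=4 r=(4,0,3) succ=(1,0,0) retry=(0,1,1)
step 7 (T2 LOAD): counter=4 r=(4,4,3) succ=(1,0,0) retry=(0,1,1)
step 8 (T2 CAS): counter=5 r=(4,4,3) succ=(1,1,0) retry=(0,1,1)
step 9 (T1 LOAD): counter=5 r=(5,4,3) succ=(1,1,0) retry=(0,1,1)
step 10 (T1 CAS): counter=6 r=(5,4,3) succ=(2,1,0) retry=(0,1,1)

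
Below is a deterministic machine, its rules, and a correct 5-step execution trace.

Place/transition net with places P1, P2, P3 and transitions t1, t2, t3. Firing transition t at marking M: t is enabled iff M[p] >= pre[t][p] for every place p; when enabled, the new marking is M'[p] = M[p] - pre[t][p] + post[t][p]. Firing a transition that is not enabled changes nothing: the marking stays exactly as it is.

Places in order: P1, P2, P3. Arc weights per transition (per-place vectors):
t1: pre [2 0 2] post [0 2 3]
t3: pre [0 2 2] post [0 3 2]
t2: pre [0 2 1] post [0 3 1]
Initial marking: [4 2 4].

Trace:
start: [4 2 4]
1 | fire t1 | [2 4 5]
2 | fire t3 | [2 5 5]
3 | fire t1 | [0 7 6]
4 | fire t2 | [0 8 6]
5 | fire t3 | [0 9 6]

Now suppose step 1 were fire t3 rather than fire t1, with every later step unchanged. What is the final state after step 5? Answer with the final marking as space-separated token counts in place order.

2 8 5

(re-executing from step 1 with the substitution; state before step 1: [4 2 4])
1 | fire t3 | [4 3 4]
2 | fire t3 | [4 4 4]
3 | fire t1 | [2 6 5]
4 | fire t2 | [2 7 5]
5 | fire t3 | [2 8 5]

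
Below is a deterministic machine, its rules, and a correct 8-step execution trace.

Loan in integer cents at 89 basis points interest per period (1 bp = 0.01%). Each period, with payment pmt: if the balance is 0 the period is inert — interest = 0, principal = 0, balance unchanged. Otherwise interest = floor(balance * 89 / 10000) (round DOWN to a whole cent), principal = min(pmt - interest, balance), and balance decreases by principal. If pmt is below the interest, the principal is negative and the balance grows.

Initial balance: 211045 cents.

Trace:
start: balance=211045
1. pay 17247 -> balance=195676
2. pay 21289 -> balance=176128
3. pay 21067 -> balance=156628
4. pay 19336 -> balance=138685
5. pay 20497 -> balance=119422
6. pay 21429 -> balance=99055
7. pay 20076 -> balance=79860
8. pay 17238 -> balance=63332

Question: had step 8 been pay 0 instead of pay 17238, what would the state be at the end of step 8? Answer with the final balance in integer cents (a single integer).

(re-executing from step 8 with the substitution; state before step 8: balance=79860)
8. pay 0 -> balance=80570

80570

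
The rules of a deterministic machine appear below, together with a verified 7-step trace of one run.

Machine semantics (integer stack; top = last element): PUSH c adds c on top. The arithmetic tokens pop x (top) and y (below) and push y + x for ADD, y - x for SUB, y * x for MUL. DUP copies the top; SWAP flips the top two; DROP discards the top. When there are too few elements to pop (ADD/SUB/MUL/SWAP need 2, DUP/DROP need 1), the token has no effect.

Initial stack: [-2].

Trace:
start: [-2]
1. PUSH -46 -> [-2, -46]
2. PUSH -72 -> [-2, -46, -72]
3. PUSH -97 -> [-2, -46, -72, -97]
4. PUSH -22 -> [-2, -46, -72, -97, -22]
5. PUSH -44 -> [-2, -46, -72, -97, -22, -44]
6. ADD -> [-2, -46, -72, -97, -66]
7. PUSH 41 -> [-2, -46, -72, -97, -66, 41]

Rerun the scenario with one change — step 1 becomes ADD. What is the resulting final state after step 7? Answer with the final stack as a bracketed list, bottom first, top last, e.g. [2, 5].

[-2, -72, -97, -66, 41]

(re-executing from step 1 with the substitution; state before step 1: [-2])
1. ADD -> [-2]
2. PUSH -72 -> [-2, -72]
3. PUSH -97 -> [-2, -72, -97]
4. PUSH -22 -> [-2, -72, -97, -22]
5. PUSH -44 -> [-2, -72, -97, -22, -44]
6. ADD -> [-2, -72, -97, -66]
7. PUSH 41 -> [-2, -72, -97, -66, 41]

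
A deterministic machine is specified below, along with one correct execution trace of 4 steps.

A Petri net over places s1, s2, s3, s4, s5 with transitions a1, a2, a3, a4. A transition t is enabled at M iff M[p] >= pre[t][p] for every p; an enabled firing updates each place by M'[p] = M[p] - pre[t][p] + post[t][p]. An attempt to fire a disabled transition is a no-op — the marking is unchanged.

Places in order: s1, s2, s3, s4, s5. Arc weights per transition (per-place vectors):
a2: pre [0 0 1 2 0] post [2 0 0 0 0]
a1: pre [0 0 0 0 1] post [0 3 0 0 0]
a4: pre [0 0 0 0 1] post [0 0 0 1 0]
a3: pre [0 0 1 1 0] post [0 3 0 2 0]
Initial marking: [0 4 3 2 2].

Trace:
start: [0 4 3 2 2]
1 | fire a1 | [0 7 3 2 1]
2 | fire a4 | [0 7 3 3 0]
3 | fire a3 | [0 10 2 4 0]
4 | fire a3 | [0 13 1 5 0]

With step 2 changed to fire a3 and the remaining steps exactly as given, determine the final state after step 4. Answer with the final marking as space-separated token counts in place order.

0 16 0 5 1

(re-executing from step 2 with the substitution; state before step 2: [0 7 3 2 1])
2 | fire a3 | [0 10 2 3 1]
3 | fire a3 | [0 13 1 4 1]
4 | fire a3 | [0 16 0 5 1]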